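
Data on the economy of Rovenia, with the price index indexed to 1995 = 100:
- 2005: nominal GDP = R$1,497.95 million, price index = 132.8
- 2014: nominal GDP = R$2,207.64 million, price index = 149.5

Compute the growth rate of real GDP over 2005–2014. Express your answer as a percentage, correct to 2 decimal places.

Real GDP 2005 = 1497.95 / 1.328 = 1127.97.
Real GDP 2014 = 2207.64 / 1.495 = 1476.68.
Real growth = 1476.68 / 1127.97 − 1 = 0.3091.

30.91%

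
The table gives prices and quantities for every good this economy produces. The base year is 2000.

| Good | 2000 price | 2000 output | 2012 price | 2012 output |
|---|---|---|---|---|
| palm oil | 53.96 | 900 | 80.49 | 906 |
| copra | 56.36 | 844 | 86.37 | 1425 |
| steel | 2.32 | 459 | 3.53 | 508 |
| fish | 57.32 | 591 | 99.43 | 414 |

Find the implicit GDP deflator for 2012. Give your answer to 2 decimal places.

Nominal GDP 2012 = 80.49·906 + 86.37·1425 + 3.53·508 + 99.43·414 = 238958.45.
Real GDP 2012 (at 2000 prices) = 53.96·906 + 56.36·1425 + 2.32·508 + 57.32·414 = 154109.80.
Deflator = Nominal/Real × 100 = 238958.45/154109.80 × 100 = 155.057.

155.06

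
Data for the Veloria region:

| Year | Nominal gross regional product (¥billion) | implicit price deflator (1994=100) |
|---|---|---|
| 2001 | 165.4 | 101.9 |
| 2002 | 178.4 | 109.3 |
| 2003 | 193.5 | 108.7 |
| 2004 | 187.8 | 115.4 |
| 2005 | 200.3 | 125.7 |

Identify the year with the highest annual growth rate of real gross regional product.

2003

2002: real = 178.4/1.093 = 163.22; growth vs 2001 (162.32) = 0.55%.
2003: real = 193.5/1.087 = 178.01; growth vs 2002 (163.22) = 9.06%.
2004: real = 187.8/1.154 = 162.74; growth vs 2003 (178.01) = -8.58%.
2005: real = 200.3/1.257 = 159.35; growth vs 2004 (162.74) = -2.08%.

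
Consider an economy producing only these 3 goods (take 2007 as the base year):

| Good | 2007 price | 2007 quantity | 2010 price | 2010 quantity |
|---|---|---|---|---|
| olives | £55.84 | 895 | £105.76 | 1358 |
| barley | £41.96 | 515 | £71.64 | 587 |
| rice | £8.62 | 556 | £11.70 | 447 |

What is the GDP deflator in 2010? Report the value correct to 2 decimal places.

Nominal GDP 2010 = 105.76·1358 + 71.64·587 + 11.70·447 = 190904.66.
Real GDP 2010 (at 2007 prices) = 55.84·1358 + 41.96·587 + 8.62·447 = 104314.38.
Deflator = Nominal/Real × 100 = 190904.66/104314.38 × 100 = 183.009.

183.01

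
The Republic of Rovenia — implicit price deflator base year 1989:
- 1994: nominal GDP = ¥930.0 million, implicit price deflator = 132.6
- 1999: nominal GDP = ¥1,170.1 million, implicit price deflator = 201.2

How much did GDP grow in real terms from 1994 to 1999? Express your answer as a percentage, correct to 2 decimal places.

Deflate each year: 1994 → 930.0/1.326 = 701.36; 1999 → 1170.1/2.012 = 581.56.
So real GDP changed by 581.56/701.36 − 1 = -0.1708, i.e. -17.08%.

-17.08%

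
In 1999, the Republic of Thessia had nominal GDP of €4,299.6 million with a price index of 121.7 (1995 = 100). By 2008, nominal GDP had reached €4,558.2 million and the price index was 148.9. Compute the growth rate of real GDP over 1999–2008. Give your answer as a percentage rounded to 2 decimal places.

-13.35%

Deflate each year: 1999 → 4299.6/1.217 = 3532.95; 2008 → 4558.2/1.489 = 3061.25.
So real GDP changed by 3061.25/3532.95 − 1 = -0.1335, i.e. -13.35%.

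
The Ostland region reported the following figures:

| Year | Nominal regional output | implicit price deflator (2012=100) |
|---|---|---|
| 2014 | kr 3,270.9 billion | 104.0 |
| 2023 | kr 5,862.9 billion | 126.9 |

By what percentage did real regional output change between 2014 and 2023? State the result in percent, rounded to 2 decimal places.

46.90%

Real regional output 2014 = 3270.9 / 1.040 = 3145.10.
Real regional output 2023 = 5862.9 / 1.269 = 4620.09.
Real growth = 4620.09 / 3145.10 − 1 = 0.4690.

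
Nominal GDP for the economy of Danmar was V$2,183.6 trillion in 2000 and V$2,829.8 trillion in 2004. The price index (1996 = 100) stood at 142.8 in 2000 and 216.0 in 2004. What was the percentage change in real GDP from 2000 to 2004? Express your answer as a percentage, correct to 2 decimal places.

-14.32%

Real GDP 2000 = 2183.6 / 1.428 = 1529.13.
Real GDP 2004 = 2829.8 / 2.160 = 1310.09.
Real growth = 1310.09 / 1529.13 − 1 = -0.1432.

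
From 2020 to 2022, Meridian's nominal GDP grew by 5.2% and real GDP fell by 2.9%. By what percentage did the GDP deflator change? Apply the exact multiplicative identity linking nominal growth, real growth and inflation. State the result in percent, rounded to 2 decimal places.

(1 + g_nom) = (1 + g_real)(1 + π), so π = 1.0520 / 0.9710 − 1 = 0.08342.

8.34%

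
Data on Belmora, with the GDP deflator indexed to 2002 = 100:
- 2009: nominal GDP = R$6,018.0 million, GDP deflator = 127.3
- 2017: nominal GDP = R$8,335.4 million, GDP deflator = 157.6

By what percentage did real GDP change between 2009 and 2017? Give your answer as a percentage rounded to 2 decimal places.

Real GDP 2009 = 6018.0 / 1.273 = 4727.42.
Real GDP 2017 = 8335.4 / 1.576 = 5288.96.
Real growth = 5288.96 / 4727.42 − 1 = 0.1188.

11.88%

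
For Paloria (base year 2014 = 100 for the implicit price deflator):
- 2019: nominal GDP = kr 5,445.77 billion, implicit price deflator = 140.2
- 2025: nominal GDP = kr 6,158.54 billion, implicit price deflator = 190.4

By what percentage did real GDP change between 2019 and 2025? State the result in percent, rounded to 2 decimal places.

-16.73%

Deflate each year: 2019 → 5445.77/1.402 = 3884.29; 2025 → 6158.54/1.904 = 3234.53.
So real GDP changed by 3234.53/3884.29 − 1 = -0.1673, i.e. -16.73%.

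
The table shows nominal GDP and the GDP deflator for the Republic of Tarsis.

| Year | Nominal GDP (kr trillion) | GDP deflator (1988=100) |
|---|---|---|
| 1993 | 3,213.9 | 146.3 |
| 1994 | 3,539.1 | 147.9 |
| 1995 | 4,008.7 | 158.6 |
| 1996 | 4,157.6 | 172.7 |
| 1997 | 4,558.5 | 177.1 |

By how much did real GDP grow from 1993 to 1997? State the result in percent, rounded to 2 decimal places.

17.17%

Real GDP 1993 = 3213.9/1.463 = 2196.79.
Real GDP 1997 = 4558.5/1.771 = 2573.97.
Change = 2573.97/2196.79 − 1 = 0.1717.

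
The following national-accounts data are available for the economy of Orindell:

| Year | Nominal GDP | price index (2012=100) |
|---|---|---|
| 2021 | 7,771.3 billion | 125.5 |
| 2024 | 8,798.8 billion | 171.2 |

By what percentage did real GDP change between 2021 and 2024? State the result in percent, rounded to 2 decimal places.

-17.00%

Real GDP 2021 = 7771.3 / 1.255 = 6192.27.
Real GDP 2024 = 8798.8 / 1.712 = 5139.49.
Real growth = 5139.49 / 6192.27 − 1 = -0.1700.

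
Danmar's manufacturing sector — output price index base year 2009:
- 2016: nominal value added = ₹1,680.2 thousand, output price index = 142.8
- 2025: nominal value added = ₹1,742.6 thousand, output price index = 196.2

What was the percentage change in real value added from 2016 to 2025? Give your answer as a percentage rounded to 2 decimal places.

Real value added 2016 = 1680.2 / 1.428 = 1176.61.
Real value added 2025 = 1742.6 / 1.962 = 888.18.
Real growth = 888.18 / 1176.61 − 1 = -0.2451.

-24.51%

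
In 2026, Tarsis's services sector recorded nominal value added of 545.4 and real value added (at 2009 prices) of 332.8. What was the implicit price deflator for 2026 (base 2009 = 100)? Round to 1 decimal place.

implicit price deflator = (Nominal / Real) × 100 = 545.4 / 332.8 × 100 = 163.88.

163.9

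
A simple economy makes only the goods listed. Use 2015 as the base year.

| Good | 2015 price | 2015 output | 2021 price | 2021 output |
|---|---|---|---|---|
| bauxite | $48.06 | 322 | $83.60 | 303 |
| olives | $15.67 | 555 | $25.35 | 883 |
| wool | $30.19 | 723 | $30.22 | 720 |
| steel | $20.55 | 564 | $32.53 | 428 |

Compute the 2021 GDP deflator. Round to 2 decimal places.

141.51

Nominal GDP 2021 = 83.60·303 + 25.35·883 + 30.22·720 + 32.53·428 = 83396.09.
Real GDP 2021 (at 2015 prices) = 48.06·303 + 15.67·883 + 30.19·720 + 20.55·428 = 58930.99.
Deflator = Nominal/Real × 100 = 83396.09/58930.99 × 100 = 141.515.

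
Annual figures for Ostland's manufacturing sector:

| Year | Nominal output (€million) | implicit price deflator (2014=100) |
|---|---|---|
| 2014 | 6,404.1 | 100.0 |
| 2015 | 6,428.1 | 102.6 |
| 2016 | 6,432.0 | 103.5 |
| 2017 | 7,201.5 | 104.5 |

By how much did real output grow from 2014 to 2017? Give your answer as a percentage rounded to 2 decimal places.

Real output 2014 = 6404.1/1.000 = 6404.10.
Real output 2017 = 7201.5/1.045 = 6891.39.
Change = 6891.39/6404.10 − 1 = 0.0761.

7.61%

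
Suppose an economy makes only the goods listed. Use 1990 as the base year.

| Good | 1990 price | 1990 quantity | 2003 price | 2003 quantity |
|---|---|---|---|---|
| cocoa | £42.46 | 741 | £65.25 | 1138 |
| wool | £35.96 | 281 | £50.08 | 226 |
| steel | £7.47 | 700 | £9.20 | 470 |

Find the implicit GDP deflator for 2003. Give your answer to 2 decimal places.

Nominal GDP 2003 = 65.25·1138 + 50.08·226 + 9.20·470 = 89896.58.
Real GDP 2003 (at 1990 prices) = 42.46·1138 + 35.96·226 + 7.47·470 = 59957.34.
Deflator = Nominal/Real × 100 = 89896.58/59957.34 × 100 = 149.934.

149.93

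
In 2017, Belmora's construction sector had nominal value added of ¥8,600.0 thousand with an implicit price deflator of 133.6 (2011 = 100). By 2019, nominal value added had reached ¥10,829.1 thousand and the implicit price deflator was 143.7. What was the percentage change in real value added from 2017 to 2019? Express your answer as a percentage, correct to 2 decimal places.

Deflate each year: 2017 → 8600.0/1.336 = 6437.13; 2019 → 10829.1/1.437 = 7535.91.
So real value added changed by 7535.91/6437.13 − 1 = 0.1707, i.e. 17.07%.

17.07%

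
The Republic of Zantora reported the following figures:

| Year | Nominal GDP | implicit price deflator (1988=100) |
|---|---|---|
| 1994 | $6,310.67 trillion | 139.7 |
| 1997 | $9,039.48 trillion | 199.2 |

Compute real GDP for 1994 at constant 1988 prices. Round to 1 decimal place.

$4,517.3 trillion

Real GDP = Nominal / (implicit price deflator/100) = 6310.67 / 1.397 = 4517.30.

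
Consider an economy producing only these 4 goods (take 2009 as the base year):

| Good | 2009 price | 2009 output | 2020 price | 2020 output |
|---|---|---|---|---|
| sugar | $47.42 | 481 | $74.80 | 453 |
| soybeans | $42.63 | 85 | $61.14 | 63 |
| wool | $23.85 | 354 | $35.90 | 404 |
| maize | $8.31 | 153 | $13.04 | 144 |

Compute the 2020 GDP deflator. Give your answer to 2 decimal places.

Nominal GDP 2020 = 74.80·453 + 61.14·63 + 35.90·404 + 13.04·144 = 54117.58.
Real GDP 2020 (at 2009 prices) = 47.42·453 + 42.63·63 + 23.85·404 + 8.31·144 = 34998.99.
Deflator = Nominal/Real × 100 = 54117.58/34998.99 × 100 = 154.626.

154.63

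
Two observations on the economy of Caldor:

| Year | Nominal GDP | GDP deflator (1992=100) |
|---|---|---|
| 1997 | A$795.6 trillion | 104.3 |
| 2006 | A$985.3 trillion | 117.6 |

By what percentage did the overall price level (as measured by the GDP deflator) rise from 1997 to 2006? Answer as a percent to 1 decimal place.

12.8%

Price-level change = 117.6 / 104.3 − 1 = 0.1275.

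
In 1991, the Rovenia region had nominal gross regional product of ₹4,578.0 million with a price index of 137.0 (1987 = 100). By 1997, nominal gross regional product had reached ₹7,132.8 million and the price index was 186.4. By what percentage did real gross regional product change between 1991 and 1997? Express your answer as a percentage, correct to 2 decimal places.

14.51%

Real gross regional product 1991 = 4578.0 / 1.370 = 3341.61.
Real gross regional product 1997 = 7132.8 / 1.864 = 3826.61.
Real growth = 3826.61 / 3341.61 − 1 = 0.1451.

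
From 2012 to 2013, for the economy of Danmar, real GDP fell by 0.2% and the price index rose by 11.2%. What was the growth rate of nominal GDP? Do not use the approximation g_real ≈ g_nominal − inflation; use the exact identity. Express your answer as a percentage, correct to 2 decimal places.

(1 + g_nom) = (1 + g_real)(1 + π) = 0.9980 × 1.1120 = 1.10978.

10.98%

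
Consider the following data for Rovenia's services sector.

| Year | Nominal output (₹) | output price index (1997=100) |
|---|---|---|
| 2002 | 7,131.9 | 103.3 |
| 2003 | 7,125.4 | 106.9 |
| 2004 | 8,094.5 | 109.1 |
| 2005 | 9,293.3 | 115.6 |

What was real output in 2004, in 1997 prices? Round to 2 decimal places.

Real output 2004 = 8094.5 / 1.091 = 7419.34.

₹7,419.34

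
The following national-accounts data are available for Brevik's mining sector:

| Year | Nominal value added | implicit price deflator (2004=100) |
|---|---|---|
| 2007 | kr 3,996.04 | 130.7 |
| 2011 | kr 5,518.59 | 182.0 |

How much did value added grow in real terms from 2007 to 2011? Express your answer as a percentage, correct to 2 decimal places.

Deflate each year: 2007 → 3996.04/1.307 = 3057.41; 2011 → 5518.59/1.820 = 3032.19.
So real value added changed by 3032.19/3057.41 − 1 = -0.0082, i.e. -0.82%.

-0.82%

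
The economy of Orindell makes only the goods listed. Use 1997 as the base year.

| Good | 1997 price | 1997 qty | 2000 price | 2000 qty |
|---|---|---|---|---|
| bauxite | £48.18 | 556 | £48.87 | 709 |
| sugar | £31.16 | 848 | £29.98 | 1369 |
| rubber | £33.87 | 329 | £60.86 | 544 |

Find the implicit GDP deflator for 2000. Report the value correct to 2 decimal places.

114.23

Nominal GDP 2000 = 48.87·709 + 29.98·1369 + 60.86·544 = 108799.29.
Real GDP 2000 (at 1997 prices) = 48.18·709 + 31.16·1369 + 33.87·544 = 95242.94.
Deflator = Nominal/Real × 100 = 108799.29/95242.94 × 100 = 114.233.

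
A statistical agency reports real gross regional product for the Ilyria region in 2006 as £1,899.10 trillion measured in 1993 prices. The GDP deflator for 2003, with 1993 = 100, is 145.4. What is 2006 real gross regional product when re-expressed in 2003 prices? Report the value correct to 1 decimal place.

Real gross regional product in 2003 prices = Real gross regional product in 1993 prices × (P_2003/P_1993) = 1899.10 × 1.454 = 2761.29.

£2,761.3 trillion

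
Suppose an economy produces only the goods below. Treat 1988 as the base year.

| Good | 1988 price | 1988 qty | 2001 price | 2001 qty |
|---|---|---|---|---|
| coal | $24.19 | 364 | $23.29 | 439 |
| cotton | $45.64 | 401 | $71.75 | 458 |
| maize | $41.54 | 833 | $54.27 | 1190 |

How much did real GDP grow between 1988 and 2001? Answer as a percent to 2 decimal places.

Real GDP 1988 = Nominal GDP 1988 = 24.19·364 + 45.64·401 + 41.54·833 = 61709.62.
Real GDP 2001 (at 1988 prices) = 24.19·439 + 45.64·458 + 41.54·1190 = 80955.13.
Real growth = 80955.13/61709.62 − 1 = 0.3119.

31.19%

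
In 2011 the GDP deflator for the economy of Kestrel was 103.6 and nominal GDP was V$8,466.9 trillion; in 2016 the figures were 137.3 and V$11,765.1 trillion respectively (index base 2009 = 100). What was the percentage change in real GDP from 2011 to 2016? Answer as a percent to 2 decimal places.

Deflate each year: 2011 → 8466.9/1.036 = 8172.68; 2016 → 11765.1/1.373 = 8568.90.
So real GDP changed by 8568.90/8172.68 − 1 = 0.0485, i.e. 4.85%.

4.85%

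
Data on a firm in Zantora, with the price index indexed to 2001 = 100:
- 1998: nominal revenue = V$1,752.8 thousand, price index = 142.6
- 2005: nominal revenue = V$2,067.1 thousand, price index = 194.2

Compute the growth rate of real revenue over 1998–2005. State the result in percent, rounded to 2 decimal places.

Deflate each year: 1998 → 1752.8/1.426 = 1229.17; 2005 → 2067.1/1.942 = 1064.42.
So real revenue changed by 1064.42/1229.17 − 1 = -0.1340, i.e. -13.40%.

-13.40%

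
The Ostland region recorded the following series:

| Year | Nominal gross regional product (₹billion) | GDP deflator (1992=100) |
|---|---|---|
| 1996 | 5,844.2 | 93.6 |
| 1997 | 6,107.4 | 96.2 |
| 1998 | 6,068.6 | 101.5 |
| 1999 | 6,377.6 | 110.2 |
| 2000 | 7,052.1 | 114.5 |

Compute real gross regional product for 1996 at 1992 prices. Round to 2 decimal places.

Real gross regional product 1996 = 5844.2 / 0.936 = 6243.80.

₹6,243.80 billion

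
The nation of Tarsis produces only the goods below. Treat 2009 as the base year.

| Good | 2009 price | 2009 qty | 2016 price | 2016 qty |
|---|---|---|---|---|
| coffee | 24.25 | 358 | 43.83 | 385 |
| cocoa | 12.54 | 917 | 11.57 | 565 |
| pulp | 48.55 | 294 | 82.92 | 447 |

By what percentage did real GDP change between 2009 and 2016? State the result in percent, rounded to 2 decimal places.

10.65%

Real GDP 2009 = Nominal GDP 2009 = 24.25·358 + 12.54·917 + 48.55·294 = 34454.38.
Real GDP 2016 (at 2009 prices) = 24.25·385 + 12.54·565 + 48.55·447 = 38123.20.
Real growth = 38123.20/34454.38 − 1 = 0.1065.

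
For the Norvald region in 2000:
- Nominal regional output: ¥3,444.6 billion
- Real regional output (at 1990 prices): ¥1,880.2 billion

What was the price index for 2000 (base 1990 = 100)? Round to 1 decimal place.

price index = (Nominal / Real) × 100 = 3444.6 / 1880.2 × 100 = 183.20.

183.2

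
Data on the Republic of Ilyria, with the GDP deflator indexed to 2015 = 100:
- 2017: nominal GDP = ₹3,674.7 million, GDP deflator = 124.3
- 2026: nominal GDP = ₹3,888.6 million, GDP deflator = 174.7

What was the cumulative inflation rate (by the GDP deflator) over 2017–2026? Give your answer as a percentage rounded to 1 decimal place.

40.5%

Price-level change = 174.7 / 124.3 − 1 = 0.4055.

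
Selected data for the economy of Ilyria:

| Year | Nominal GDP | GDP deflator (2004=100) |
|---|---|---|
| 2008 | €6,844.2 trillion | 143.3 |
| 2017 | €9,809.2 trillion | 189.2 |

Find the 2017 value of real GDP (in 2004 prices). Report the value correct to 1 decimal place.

Real GDP = Nominal / (GDP deflator/100) = 9809.2 / 1.892 = 5184.57.

€5,184.6 trillion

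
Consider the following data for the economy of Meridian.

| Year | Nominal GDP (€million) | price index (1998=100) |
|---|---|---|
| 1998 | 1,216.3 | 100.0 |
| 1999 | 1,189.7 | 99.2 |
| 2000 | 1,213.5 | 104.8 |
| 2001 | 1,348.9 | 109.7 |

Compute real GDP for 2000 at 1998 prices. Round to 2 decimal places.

Real GDP 2000 = 1213.5 / 1.048 = 1157.92.

€1,157.92 million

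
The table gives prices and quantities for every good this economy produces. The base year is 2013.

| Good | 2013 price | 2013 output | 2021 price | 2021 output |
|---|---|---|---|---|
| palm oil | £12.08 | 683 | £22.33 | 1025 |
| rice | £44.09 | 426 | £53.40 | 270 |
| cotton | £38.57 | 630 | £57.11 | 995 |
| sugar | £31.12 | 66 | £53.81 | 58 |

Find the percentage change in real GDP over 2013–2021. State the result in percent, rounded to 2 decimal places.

20.76%

Real GDP 2013 = Nominal GDP 2013 = 12.08·683 + 44.09·426 + 38.57·630 + 31.12·66 = 53386.00.
Real GDP 2021 (at 2013 prices) = 12.08·1025 + 44.09·270 + 38.57·995 + 31.12·58 = 64468.41.
Real growth = 64468.41/53386.00 − 1 = 0.2076.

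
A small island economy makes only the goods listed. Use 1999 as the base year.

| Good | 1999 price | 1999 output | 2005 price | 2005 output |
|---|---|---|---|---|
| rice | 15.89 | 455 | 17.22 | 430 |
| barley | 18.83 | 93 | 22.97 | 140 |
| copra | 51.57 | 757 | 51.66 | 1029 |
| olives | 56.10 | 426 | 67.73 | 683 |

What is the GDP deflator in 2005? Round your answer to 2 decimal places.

Nominal GDP 2005 = 17.22·430 + 22.97·140 + 51.66·1029 + 67.73·683 = 110038.13.
Real GDP 2005 (at 1999 prices) = 15.89·430 + 18.83·140 + 51.57·1029 + 56.10·683 = 100850.73.
Deflator = Nominal/Real × 100 = 110038.13/100850.73 × 100 = 109.110.

109.11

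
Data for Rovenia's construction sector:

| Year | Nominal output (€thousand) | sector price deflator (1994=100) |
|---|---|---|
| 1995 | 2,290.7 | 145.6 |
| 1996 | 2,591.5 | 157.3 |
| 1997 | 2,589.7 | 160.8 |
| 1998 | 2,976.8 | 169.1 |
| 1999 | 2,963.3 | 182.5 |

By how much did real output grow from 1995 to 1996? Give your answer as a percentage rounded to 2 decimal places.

4.72%

Real output 1995 = 2290.7/1.456 = 1573.28.
Real output 1996 = 2591.5/1.573 = 1647.49.
Change = 1647.49/1573.28 − 1 = 0.0472.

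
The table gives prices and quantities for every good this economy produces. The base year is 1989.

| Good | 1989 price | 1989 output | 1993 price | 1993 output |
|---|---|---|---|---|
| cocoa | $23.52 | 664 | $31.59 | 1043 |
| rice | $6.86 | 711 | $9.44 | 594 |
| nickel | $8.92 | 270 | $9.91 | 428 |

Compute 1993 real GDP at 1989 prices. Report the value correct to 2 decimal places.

$32423.96

Real GDP 1993 = Σ (p_1989 × q_1993) = 23.52·1043 + 6.86·594 + 8.92·428 = 32423.96.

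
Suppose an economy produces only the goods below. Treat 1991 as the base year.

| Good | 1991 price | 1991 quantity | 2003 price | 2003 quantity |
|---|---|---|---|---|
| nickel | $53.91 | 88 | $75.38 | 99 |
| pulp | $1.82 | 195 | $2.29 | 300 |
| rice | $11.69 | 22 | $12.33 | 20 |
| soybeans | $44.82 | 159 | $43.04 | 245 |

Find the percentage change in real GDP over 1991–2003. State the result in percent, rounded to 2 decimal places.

Real GDP 1991 = Nominal GDP 1991 = 53.91·88 + 1.82·195 + 11.69·22 + 44.82·159 = 12482.54.
Real GDP 2003 (at 1991 prices) = 53.91·99 + 1.82·300 + 11.69·20 + 44.82·245 = 17097.79.
Real growth = 17097.79/12482.54 − 1 = 0.3697.

36.97%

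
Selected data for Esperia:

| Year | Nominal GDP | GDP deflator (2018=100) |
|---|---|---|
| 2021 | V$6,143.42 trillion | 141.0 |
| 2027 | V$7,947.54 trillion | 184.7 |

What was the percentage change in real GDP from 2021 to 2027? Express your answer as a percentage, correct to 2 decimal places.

-1.24%

Real GDP 2021 = 6143.42 / 1.410 = 4357.04.
Real GDP 2027 = 7947.54 / 1.847 = 4302.95.
Real growth = 4302.95 / 4357.04 − 1 = -0.0124.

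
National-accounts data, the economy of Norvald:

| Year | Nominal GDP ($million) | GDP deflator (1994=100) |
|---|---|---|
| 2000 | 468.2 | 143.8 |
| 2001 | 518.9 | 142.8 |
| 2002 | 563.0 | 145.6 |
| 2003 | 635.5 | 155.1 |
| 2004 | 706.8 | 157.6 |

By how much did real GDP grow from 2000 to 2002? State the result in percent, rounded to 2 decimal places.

18.76%

Real GDP 2000 = 468.2/1.438 = 325.59.
Real GDP 2002 = 563.0/1.456 = 386.68.
Change = 386.68/325.59 − 1 = 0.1876.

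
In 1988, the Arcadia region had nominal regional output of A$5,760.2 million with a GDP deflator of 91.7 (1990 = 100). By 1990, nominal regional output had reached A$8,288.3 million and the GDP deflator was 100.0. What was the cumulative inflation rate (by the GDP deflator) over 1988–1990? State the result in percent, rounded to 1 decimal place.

Price-level change = 100.0 / 91.7 − 1 = 0.0905.

9.1%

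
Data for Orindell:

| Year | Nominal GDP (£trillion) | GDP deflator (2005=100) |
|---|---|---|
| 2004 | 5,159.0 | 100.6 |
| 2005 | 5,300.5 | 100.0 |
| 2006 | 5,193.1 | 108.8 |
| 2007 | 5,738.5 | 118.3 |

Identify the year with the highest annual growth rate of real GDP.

2005: real = 5300.5/1.000 = 5300.50; growth vs 2004 (5128.23) = 3.36%.
2006: real = 5193.1/1.088 = 4773.07; growth vs 2005 (5300.50) = -9.95%.
2007: real = 5738.5/1.183 = 4850.80; growth vs 2006 (4773.07) = 1.63%.

2005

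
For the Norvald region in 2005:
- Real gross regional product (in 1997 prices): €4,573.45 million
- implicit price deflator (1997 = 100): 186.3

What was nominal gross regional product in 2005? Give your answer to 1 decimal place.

Nominal gross regional product = Real × (implicit price deflator/100) = 4573.45 × 1.863 = 8520.34.

€8,520.3 million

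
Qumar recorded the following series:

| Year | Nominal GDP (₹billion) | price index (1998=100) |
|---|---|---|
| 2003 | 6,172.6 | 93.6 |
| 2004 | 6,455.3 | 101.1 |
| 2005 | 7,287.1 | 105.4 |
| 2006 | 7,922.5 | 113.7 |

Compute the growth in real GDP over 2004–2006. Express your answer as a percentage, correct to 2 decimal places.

9.13%

Real GDP 2004 = 6455.3/1.011 = 6385.06.
Real GDP 2006 = 7922.5/1.137 = 6967.90.
Change = 6967.90/6385.06 − 1 = 0.0913.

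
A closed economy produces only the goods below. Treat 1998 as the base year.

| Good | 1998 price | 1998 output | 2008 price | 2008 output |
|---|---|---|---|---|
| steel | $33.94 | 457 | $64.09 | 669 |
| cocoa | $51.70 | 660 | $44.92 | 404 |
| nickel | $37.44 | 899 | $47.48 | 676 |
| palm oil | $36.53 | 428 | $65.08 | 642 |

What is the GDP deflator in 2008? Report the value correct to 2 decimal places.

146.07

Nominal GDP 2008 = 64.09·669 + 44.92·404 + 47.48·676 + 65.08·642 = 134901.73.
Real GDP 2008 (at 1998 prices) = 33.94·669 + 51.70·404 + 37.44·676 + 36.53·642 = 92354.36.
Deflator = Nominal/Real × 100 = 134901.73/92354.36 × 100 = 146.070.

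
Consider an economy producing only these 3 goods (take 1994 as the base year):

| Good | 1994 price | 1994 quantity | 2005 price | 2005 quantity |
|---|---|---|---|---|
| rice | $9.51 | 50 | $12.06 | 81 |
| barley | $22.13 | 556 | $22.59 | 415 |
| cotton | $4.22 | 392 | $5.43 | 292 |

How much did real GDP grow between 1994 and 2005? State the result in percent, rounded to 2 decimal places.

-22.50%

Real GDP 1994 = Nominal GDP 1994 = 9.51·50 + 22.13·556 + 4.22·392 = 14434.02.
Real GDP 2005 (at 1994 prices) = 9.51·81 + 22.13·415 + 4.22·292 = 11186.50.
Real growth = 11186.50/14434.02 − 1 = -0.2250.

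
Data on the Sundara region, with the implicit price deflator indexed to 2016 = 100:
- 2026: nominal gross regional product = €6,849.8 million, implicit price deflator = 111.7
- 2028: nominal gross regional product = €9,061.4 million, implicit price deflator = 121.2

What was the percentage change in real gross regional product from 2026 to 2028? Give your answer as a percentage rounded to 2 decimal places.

Real gross regional product 2026 = 6849.8 / 1.117 = 6132.32.
Real gross regional product 2028 = 9061.4 / 1.212 = 7476.40.
Real growth = 7476.40 / 6132.32 − 1 = 0.2192.

21.92%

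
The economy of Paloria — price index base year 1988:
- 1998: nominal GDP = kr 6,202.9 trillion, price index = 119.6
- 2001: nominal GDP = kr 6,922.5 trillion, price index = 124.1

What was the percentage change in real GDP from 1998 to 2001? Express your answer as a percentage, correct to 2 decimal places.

7.55%

Real GDP 1998 = 6202.9 / 1.196 = 5186.37.
Real GDP 2001 = 6922.5 / 1.241 = 5578.16.
Real growth = 5578.16 / 5186.37 − 1 = 0.0755.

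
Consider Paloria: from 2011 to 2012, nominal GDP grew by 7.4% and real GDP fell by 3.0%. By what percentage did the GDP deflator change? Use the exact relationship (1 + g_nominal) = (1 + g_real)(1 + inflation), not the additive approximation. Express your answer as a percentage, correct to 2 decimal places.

10.72%

(1 + g_nom) = (1 + g_real)(1 + π), so π = 1.0740 / 0.9700 − 1 = 0.10722.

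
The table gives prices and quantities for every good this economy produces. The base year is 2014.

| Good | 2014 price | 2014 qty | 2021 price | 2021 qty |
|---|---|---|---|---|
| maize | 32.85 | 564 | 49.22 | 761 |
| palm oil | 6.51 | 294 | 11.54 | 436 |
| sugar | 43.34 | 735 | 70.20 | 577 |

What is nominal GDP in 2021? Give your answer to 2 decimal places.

82993.26

Nominal GDP 2021 = Σ (p_2021 × q_2021) = 49.22·761 + 11.54·436 + 70.20·577 = 82993.26.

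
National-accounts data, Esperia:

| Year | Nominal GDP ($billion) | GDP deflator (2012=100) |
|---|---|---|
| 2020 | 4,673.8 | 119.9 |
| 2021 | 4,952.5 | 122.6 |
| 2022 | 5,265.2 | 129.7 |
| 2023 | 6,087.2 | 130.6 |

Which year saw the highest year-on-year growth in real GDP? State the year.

2023

2021: real = 4952.5/1.226 = 4039.56; growth vs 2020 (3898.08) = 3.63%.
2022: real = 5265.2/1.297 = 4059.52; growth vs 2021 (4039.56) = 0.49%.
2023: real = 6087.2/1.306 = 4660.95; growth vs 2022 (4059.52) = 14.82%.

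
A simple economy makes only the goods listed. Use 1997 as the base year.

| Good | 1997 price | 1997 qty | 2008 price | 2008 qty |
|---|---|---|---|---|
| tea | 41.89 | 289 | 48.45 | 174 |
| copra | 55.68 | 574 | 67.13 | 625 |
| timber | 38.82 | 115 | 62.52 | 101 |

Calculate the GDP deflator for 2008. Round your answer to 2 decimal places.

123.24

Nominal GDP 2008 = 48.45·174 + 67.13·625 + 62.52·101 = 56701.07.
Real GDP 2008 (at 1997 prices) = 41.89·174 + 55.68·625 + 38.82·101 = 46009.68.
Deflator = Nominal/Real × 100 = 56701.07/46009.68 × 100 = 123.237.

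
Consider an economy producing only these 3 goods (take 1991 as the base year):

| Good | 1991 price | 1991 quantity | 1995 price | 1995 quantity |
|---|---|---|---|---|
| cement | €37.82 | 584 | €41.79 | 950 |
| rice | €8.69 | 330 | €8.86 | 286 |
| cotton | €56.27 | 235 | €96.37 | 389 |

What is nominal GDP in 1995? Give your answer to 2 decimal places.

€79722.39

Nominal GDP 1995 = Σ (p_1995 × q_1995) = 41.79·950 + 8.86·286 + 96.37·389 = 79722.39.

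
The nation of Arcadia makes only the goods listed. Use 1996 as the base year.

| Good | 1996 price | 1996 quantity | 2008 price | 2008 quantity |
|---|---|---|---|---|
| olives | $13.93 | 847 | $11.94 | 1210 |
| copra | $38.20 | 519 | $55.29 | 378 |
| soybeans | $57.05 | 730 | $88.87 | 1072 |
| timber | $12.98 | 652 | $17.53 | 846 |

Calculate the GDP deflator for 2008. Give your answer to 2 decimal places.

Nominal GDP 2008 = 11.94·1210 + 55.29·378 + 88.87·1072 + 17.53·846 = 145446.04.
Real GDP 2008 (at 1996 prices) = 13.93·1210 + 38.20·378 + 57.05·1072 + 12.98·846 = 103433.58.
Deflator = Nominal/Real × 100 = 145446.04/103433.58 × 100 = 140.618.

140.62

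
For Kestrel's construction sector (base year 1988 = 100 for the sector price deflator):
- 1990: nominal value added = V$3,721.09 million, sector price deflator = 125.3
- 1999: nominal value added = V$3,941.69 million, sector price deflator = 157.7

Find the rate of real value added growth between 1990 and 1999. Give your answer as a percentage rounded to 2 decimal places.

-15.83%

Real value added 1990 = 3721.09 / 1.253 = 2969.74.
Real value added 1999 = 3941.69 / 1.577 = 2499.49.
Real growth = 2499.49 / 2969.74 − 1 = -0.1583.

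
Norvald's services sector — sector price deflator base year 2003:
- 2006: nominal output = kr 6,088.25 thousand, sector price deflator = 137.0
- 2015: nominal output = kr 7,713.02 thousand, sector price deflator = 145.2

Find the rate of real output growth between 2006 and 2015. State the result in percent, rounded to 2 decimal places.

Real output 2006 = 6088.25 / 1.370 = 4443.98.
Real output 2015 = 7713.02 / 1.452 = 5312.00.
Real growth = 5312.00 / 4443.98 − 1 = 0.1953.

19.53%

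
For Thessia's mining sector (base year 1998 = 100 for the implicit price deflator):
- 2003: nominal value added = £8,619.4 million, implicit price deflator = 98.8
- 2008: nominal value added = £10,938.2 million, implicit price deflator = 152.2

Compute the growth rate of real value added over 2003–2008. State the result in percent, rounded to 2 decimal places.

-17.62%

Deflate each year: 2003 → 8619.4/0.988 = 8724.09; 2008 → 10938.2/1.522 = 7186.73.
So real value added changed by 7186.73/8724.09 − 1 = -0.1762, i.e. -17.62%.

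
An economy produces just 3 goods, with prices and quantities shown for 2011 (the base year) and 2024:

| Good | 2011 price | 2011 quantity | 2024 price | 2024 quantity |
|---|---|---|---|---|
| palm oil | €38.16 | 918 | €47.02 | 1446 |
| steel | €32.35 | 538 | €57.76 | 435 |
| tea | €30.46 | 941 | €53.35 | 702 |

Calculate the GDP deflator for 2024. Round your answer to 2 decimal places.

Nominal GDP 2024 = 47.02·1446 + 57.76·435 + 53.35·702 = 130568.22.
Real GDP 2024 (at 2011 prices) = 38.16·1446 + 32.35·435 + 30.46·702 = 90634.53.
Deflator = Nominal/Real × 100 = 130568.22/90634.53 × 100 = 144.060.

144.06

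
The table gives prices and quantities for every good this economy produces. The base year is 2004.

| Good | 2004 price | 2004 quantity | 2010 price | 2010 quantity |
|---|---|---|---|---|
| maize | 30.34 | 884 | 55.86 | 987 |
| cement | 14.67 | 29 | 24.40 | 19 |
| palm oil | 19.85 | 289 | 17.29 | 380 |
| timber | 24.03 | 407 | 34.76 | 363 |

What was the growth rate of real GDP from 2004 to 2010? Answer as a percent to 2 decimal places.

Real GDP 2004 = Nominal GDP 2004 = 30.34·884 + 14.67·29 + 19.85·289 + 24.03·407 = 42762.85.
Real GDP 2010 (at 2004 prices) = 30.34·987 + 14.67·19 + 19.85·380 + 24.03·363 = 46490.20.
Real growth = 46490.20/42762.85 − 1 = 0.0872.

8.72%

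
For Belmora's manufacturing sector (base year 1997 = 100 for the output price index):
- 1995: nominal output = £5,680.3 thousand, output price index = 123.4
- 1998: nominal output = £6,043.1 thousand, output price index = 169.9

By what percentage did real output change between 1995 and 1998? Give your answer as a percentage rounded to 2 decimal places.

Real output 1995 = 5680.3 / 1.234 = 4603.16.
Real output 1998 = 6043.1 / 1.699 = 3556.86.
Real growth = 3556.86 / 4603.16 − 1 = -0.2273.

-22.73%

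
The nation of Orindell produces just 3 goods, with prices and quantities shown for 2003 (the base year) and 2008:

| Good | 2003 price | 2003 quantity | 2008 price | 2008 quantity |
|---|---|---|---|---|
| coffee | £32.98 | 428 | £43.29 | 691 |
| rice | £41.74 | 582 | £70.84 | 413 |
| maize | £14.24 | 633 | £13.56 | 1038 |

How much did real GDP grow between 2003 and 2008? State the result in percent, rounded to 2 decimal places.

Real GDP 2003 = Nominal GDP 2003 = 32.98·428 + 41.74·582 + 14.24·633 = 47422.04.
Real GDP 2008 (at 2003 prices) = 32.98·691 + 41.74·413 + 14.24·1038 = 54808.92.
Real growth = 54808.92/47422.04 − 1 = 0.1558.

15.58%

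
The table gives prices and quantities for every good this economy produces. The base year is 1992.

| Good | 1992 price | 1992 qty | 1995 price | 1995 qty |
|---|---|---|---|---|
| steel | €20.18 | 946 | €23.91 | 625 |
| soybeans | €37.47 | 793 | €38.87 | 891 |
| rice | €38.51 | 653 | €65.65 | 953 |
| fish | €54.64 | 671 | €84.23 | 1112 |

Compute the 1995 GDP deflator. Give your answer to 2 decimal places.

Nominal GDP 1995 = 23.91·625 + 38.87·891 + 65.65·953 + 84.23·1112 = 205805.13.
Real GDP 1995 (at 1992 prices) = 20.18·625 + 37.47·891 + 38.51·953 + 54.64·1112 = 143457.98.
Deflator = Nominal/Real × 100 = 205805.13/143457.98 × 100 = 143.460.

143.46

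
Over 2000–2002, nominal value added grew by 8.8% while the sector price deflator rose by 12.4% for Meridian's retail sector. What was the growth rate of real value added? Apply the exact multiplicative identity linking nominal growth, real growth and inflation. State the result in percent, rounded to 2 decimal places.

(1 + g_nom) = (1 + g_real)(1 + π), so g_real = 1.0880 / 1.1240 − 1 = -0.03203.

-3.20%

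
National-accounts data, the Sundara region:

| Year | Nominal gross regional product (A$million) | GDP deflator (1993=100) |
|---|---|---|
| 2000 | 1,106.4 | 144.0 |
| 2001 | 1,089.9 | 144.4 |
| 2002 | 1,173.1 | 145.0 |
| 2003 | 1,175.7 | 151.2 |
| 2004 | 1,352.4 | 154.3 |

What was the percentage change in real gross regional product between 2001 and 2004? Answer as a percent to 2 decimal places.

16.12%

Real gross regional product 2001 = 1089.9/1.444 = 754.78.
Real gross regional product 2004 = 1352.4/1.543 = 876.47.
Change = 876.47/754.78 − 1 = 0.1612.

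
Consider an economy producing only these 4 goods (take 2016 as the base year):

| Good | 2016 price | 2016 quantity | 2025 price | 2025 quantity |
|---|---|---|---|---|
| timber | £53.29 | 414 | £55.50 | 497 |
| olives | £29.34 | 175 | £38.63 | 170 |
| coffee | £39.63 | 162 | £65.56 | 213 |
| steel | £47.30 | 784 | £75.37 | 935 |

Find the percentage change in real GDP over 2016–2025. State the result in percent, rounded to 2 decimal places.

Real GDP 2016 = Nominal GDP 2016 = 53.29·414 + 29.34·175 + 39.63·162 + 47.30·784 = 70699.82.
Real GDP 2025 (at 2016 prices) = 53.29·497 + 29.34·170 + 39.63·213 + 47.30·935 = 84139.62.
Real growth = 84139.62/70699.82 − 1 = 0.1901.

19.01%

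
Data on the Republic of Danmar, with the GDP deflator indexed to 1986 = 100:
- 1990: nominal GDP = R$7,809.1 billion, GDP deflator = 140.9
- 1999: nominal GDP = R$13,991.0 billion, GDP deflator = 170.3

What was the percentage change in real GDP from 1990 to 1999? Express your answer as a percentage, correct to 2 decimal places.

48.23%

Deflate each year: 1990 → 7809.1/1.409 = 5542.30; 1999 → 13991.0/1.703 = 8215.50.
So real GDP changed by 8215.50/5542.30 − 1 = 0.4823, i.e. 48.23%.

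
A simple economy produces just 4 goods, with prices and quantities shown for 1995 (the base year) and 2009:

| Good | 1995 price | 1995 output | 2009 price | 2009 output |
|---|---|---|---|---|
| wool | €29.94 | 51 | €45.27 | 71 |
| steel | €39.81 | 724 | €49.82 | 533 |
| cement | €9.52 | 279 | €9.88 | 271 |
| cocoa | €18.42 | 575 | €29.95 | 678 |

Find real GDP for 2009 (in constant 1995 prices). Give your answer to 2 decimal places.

€38413.15

Real GDP 2009 = Σ (p_1995 × q_2009) = 29.94·71 + 39.81·533 + 9.52·271 + 18.42·678 = 38413.15.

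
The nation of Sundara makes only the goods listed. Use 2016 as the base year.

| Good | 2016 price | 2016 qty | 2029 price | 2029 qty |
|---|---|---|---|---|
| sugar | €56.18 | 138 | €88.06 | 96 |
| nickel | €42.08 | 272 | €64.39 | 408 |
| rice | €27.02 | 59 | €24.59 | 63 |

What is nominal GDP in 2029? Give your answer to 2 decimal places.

€36274.05

Nominal GDP 2029 = Σ (p_2029 × q_2029) = 88.06·96 + 64.39·408 + 24.59·63 = 36274.05.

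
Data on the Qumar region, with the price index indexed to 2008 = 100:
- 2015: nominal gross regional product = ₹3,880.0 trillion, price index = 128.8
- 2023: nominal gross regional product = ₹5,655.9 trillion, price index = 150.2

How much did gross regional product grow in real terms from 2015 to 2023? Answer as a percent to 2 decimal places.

25.00%

Deflate each year: 2015 → 3880.0/1.288 = 3012.42; 2023 → 5655.9/1.502 = 3765.58.
So real gross regional product changed by 3765.58/3012.42 − 1 = 0.2500, i.e. 25.00%.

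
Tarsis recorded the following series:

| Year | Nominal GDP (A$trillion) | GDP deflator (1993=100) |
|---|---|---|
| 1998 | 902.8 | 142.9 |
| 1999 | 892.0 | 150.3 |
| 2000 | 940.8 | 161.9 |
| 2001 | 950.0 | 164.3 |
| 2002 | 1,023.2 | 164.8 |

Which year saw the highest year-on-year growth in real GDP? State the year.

2002

1999: real = 892.0/1.503 = 593.48; growth vs 1998 (631.77) = -6.06%.
2000: real = 940.8/1.619 = 581.10; growth vs 1999 (593.48) = -2.09%.
2001: real = 950.0/1.643 = 578.21; growth vs 2000 (581.10) = -0.50%.
2002: real = 1023.2/1.648 = 620.87; growth vs 2001 (578.21) = 7.38%.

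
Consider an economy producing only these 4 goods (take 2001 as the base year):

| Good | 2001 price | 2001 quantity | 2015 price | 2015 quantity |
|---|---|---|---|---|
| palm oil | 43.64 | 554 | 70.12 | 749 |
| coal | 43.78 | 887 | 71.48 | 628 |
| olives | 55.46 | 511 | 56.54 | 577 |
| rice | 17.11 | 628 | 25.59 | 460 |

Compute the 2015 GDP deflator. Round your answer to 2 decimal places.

141.73

Nominal GDP 2015 = 70.12·749 + 71.48·628 + 56.54·577 + 25.59·460 = 141804.30.
Real GDP 2015 (at 2001 prices) = 43.64·749 + 43.78·628 + 55.46·577 + 17.11·460 = 100051.22.
Deflator = Nominal/Real × 100 = 141804.30/100051.22 × 100 = 141.732.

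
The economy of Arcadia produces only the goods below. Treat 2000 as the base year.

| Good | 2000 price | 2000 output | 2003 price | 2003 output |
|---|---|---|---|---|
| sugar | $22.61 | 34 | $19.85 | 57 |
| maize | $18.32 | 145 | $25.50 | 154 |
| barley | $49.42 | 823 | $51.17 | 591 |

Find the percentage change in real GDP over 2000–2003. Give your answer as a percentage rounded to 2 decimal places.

-24.45%

Real GDP 2000 = Nominal GDP 2000 = 22.61·34 + 18.32·145 + 49.42·823 = 44097.80.
Real GDP 2003 (at 2000 prices) = 22.61·57 + 18.32·154 + 49.42·591 = 33317.27.
Real growth = 33317.27/44097.80 − 1 = -0.2445.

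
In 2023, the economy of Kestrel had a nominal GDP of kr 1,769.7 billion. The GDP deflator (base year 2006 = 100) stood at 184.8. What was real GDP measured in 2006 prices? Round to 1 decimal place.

kr 957.6 billion

Real GDP = Nominal / (GDP deflator/100) = 1769.7 / 1.848 = 957.63.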